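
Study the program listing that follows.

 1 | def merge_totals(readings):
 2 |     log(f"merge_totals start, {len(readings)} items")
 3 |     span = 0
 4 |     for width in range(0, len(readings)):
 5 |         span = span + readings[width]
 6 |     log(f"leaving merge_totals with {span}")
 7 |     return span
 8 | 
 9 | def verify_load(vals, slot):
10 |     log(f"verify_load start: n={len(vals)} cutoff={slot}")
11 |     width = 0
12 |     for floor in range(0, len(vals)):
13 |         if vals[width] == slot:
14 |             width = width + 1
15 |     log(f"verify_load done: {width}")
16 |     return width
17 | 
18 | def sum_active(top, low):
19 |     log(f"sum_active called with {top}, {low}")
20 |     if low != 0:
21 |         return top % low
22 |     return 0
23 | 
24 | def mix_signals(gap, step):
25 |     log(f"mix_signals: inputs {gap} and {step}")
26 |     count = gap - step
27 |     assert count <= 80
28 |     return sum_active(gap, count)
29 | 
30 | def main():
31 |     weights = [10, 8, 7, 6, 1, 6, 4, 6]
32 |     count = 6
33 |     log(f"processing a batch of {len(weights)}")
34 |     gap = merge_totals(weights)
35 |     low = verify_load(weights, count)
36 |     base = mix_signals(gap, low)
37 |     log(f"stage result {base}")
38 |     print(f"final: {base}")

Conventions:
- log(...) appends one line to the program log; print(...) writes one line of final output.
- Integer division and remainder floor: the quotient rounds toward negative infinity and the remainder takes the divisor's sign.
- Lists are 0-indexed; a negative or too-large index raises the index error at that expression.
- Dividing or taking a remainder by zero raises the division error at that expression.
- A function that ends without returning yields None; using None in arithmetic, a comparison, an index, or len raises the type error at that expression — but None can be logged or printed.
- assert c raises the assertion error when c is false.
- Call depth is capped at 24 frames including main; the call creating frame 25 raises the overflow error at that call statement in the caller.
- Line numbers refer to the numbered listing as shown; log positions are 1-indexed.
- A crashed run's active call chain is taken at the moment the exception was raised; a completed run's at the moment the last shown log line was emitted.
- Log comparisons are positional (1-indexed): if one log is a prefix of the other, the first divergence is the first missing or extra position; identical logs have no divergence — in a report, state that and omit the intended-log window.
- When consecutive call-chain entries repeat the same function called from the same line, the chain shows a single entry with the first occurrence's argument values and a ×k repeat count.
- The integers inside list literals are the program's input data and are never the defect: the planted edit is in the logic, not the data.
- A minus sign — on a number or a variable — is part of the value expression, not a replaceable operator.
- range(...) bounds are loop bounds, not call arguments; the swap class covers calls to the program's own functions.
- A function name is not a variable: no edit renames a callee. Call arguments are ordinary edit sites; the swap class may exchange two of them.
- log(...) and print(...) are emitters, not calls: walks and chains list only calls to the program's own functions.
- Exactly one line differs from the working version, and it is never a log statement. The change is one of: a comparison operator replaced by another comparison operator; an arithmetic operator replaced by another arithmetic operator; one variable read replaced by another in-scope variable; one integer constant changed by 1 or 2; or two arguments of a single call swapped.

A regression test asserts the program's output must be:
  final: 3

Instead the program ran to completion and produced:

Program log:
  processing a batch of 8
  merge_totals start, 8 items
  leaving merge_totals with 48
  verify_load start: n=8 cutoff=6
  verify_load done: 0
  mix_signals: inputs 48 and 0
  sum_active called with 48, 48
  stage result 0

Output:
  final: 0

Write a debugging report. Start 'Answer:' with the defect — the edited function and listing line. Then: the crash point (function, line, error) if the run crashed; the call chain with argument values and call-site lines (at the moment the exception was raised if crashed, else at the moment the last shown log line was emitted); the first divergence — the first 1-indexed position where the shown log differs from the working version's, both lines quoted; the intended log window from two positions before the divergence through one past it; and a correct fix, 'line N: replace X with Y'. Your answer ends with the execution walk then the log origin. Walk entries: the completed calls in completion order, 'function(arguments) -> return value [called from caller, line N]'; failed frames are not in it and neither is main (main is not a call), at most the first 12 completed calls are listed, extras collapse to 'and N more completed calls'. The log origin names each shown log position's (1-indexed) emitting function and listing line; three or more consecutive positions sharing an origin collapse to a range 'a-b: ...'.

Answer: the defect is in verify_load at line 13.
The tell: Position 5 is the first bad log line: 'verify_load done: 0' should read 'verify_load done: 3'.
Call chain: main.
First divergence: position 5; shown 'verify_load done: 0' vs intended 'verify_load done: 3'.
Intended log window:
  3: leaving merge_totals with 48
  4: verify_load start: n=8 cutoff=6
  5: verify_load done: 3
  6: mix_signals: inputs 48 and 3
Execution walk:
  merge_totals([10, 8, 7, 6, 1, 6, 4, 6]) -> 48  [called from main, line 34]
  verify_load([10, 8, 7, 6, 1, 6, 4, 6], 6) -> 0  [called from main, line 35]
  sum_active(48, 48) -> 0  [called from mix_signals, line 28]
  mix_signals(48, 0) -> 0  [called from main, line 36]
Origin of each log line:
  1: logged in main at line 33
  2: logged in merge_totals at line 2
  3: logged in merge_totals at line 6
  4: logged in verify_load at line 10
  5: logged in verify_load at line 15
  6: logged in mix_signals at line 25
  7: logged in sum_active at line 19
  8: logged in main at line 37
A correct fix: line 13: replace `width` with `floor`.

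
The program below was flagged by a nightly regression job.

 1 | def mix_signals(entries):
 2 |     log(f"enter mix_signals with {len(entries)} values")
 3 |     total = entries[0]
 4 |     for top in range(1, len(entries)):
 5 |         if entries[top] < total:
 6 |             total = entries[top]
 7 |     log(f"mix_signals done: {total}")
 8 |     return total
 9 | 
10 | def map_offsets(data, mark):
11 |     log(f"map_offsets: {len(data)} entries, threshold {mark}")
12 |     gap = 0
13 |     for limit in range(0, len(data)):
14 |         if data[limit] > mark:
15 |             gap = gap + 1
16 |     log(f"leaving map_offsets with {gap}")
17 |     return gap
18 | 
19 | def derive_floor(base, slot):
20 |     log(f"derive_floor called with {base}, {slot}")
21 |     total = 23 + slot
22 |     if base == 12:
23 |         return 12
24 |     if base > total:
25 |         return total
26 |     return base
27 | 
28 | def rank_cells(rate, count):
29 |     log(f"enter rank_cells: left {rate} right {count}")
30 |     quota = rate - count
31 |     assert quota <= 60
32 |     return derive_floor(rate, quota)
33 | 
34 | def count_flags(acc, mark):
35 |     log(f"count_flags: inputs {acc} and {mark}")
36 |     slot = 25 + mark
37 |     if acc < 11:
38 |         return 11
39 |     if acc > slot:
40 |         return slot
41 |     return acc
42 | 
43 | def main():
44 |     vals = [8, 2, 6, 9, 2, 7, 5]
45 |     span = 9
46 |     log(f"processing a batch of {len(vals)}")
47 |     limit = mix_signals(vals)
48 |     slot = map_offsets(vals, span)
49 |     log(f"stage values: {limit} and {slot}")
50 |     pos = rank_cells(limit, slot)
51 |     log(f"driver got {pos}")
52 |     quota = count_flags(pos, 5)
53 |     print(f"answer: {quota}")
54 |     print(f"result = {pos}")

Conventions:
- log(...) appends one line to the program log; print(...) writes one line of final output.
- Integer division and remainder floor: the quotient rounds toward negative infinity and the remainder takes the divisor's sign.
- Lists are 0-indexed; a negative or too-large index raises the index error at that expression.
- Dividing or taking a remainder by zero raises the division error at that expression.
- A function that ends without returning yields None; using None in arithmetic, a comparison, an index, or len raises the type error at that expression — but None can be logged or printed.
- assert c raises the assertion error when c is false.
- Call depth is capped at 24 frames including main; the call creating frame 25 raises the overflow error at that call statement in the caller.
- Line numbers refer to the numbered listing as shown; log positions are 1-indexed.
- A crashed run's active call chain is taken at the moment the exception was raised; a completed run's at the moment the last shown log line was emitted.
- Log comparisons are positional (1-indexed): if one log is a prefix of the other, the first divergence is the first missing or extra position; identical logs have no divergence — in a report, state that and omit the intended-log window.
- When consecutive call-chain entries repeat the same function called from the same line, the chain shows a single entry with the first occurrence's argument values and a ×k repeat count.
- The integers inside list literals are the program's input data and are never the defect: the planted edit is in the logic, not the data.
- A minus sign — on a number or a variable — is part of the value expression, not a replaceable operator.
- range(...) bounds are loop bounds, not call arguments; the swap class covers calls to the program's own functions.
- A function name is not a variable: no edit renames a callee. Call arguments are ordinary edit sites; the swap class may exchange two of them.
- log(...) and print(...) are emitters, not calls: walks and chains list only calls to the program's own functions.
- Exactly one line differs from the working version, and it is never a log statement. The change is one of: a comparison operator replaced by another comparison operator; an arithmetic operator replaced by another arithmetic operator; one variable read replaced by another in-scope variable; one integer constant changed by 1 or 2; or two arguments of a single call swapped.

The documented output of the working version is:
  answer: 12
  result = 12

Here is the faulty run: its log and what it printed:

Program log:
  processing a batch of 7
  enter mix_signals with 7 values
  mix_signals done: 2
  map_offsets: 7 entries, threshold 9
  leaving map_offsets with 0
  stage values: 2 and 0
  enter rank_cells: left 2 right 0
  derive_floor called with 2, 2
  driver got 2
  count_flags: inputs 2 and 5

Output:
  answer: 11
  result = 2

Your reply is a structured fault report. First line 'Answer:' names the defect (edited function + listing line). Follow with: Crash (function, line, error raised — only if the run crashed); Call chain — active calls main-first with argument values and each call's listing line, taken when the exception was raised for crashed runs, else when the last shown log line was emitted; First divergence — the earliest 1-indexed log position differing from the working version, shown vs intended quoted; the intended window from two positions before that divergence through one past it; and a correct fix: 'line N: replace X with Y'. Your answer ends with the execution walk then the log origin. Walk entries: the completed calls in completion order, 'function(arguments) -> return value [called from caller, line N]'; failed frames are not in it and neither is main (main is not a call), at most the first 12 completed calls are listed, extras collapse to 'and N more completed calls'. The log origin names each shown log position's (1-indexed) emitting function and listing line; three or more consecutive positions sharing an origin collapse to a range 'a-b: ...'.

Answer: the defect is in derive_floor at line 22.
Key observation: Position 9 is the first bad log line: 'driver got 2' should read 'driver got 12'.
Call chain: main -> count_flags(2, 5) (called at line 52).
First divergence: position 9 — shown 'driver got 2', intended 'driver got 12'.
Intended log window:
  7: enter rank_cells: left 2 right 0
  8: derive_floor called with 2, 2
  9: driver got 12
  10: count_flags: inputs 12 and 5
Execution walk:
  mix_signals([8, 2, 6, 9, 2, 7, 5]) -> 2  [called from main, line 47]
  map_offsets([8, 2, 6, 9, 2, 7, 5], 9) -> 0  [called from main, line 48]
  derive_floor(2, 2) -> 2  [called from rank_cells, line 32]
  rank_cells(2, 0) -> 2  [called from main, line 50]
  count_flags(2, 5) -> 11  [called from main, line 52]
Log origin:
  1: from main, line 46
  2: from mix_signals, line 2
  3: from mix_signals, line 7
  4: from map_offsets, line 11
  5: from map_offsets, line 16
  6: from main, line 49
  7: from rank_cells, line 29
  8: from derive_floor, line 20
  9: from main, line 51
  10: from count_flags, line 35
A correct fix: line 22: replace `==` with `<`.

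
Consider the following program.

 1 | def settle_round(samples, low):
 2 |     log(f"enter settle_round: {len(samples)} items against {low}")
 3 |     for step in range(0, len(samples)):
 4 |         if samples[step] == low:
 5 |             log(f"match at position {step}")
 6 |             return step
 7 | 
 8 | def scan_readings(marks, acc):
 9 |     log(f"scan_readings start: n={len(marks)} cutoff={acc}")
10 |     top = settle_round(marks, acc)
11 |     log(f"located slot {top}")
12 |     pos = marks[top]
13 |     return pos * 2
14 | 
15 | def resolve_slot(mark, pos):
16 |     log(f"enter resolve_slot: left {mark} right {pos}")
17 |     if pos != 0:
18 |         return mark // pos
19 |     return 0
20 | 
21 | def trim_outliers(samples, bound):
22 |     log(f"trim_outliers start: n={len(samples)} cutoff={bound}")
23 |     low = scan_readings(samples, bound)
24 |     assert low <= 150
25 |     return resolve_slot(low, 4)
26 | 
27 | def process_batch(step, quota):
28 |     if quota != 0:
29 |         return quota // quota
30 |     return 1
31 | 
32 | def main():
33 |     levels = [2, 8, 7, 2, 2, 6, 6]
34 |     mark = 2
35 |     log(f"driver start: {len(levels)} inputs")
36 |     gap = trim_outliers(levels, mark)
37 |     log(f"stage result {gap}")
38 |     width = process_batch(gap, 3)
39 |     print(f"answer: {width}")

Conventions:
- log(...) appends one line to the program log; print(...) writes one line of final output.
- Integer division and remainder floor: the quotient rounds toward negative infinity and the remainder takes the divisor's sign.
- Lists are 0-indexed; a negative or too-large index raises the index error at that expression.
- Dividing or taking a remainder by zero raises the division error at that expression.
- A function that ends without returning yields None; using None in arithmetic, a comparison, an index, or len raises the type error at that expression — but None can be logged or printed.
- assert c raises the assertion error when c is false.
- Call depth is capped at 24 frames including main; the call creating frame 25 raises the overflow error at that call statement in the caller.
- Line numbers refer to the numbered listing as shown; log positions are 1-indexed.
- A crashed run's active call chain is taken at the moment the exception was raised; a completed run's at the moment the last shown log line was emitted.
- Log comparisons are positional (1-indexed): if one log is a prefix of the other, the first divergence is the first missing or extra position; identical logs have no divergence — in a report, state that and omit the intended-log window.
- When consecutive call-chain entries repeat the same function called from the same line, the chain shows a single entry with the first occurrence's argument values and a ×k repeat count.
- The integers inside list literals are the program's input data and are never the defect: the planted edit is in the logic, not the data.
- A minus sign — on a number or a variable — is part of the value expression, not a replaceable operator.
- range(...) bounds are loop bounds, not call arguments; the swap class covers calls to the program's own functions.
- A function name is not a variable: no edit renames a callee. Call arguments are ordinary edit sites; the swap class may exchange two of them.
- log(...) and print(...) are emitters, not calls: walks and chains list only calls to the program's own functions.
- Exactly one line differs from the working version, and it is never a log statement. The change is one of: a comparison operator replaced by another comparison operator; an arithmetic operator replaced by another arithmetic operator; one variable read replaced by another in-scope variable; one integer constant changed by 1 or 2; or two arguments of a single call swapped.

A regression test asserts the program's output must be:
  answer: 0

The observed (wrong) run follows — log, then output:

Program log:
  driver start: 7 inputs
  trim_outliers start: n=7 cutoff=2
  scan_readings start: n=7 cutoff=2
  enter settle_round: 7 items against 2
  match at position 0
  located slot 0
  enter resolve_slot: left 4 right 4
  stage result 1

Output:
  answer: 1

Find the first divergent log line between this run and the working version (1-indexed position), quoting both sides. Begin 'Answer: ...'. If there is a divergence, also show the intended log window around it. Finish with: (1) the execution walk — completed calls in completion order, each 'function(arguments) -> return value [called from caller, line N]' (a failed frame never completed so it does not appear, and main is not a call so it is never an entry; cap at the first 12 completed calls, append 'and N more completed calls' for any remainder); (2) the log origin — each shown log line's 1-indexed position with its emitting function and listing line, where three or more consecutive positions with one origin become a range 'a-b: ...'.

Answer: none; the two logs match at every position.
Execution walk:
  settle_round([2, 8, 7, 2, 2, 6, 6], 2) -> 0  [called from scan_readings, line 10]
  scan_readings([2, 8, 7, 2, 2, 6, 6], 2) -> 4  [called from trim_outliers, line 23]
  resolve_slot(4, 4) -> 1  [called from trim_outliers, line 25]
  trim_outliers([2, 8, 7, 2, 2, 6, 6], 2) -> 1  [called from main, line 36]
  process_batch(1, 3) -> 1  [called from main, line 38]
Origin of each log line:
  1: logged in main at line 35
  2: logged in trim_outliers at line 22
  3: logged in scan_readings at line 9
  4: logged in settle_round at line 2
  5: logged in settle_round at line 5
  6: logged in scan_readings at line 11
  7: logged in resolve_slot at line 16
  8: logged in main at line 37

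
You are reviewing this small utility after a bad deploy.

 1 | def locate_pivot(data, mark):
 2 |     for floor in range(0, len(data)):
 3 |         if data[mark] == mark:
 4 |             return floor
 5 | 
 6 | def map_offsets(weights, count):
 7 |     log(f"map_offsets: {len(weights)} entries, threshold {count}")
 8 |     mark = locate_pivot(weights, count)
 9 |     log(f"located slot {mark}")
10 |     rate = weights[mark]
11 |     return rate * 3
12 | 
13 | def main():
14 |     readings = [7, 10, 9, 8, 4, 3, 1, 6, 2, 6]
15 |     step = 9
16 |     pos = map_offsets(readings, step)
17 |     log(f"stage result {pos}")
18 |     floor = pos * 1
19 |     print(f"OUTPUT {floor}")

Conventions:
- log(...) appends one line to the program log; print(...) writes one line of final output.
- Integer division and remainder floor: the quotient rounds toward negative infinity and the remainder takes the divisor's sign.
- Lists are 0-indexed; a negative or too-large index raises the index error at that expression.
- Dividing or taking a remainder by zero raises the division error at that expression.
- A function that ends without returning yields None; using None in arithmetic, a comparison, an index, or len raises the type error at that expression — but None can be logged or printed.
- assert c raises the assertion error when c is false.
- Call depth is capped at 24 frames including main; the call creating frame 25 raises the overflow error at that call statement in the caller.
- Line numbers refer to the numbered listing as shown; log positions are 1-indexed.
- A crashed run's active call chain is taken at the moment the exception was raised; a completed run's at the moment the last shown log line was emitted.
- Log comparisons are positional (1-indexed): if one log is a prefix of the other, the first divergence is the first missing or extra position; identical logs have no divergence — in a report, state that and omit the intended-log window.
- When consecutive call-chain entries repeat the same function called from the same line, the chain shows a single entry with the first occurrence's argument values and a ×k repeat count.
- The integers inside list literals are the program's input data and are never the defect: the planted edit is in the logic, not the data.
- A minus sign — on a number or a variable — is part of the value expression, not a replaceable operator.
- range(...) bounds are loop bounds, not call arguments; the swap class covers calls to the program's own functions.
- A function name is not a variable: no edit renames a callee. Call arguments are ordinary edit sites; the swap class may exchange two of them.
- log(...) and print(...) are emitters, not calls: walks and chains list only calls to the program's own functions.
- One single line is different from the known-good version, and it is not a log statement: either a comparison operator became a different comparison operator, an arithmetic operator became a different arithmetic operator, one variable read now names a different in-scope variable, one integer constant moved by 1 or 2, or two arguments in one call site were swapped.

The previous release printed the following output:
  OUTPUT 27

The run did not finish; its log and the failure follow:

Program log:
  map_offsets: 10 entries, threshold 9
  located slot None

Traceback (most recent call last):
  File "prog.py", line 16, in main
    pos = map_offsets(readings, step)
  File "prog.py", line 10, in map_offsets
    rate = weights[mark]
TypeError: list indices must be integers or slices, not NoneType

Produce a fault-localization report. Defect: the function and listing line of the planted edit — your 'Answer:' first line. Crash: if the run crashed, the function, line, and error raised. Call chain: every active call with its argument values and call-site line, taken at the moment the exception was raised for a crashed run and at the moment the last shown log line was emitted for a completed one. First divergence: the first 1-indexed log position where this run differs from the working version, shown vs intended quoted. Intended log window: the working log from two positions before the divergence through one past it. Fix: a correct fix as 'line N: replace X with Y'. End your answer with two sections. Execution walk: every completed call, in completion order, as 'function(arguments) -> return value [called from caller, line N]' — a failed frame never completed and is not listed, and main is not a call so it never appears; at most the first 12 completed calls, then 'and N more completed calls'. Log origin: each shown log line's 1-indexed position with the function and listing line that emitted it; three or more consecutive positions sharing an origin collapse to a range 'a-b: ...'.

Answer: the defect is in locate_pivot at line 3.
The tell: The earliest visible damage is log position 2 — 'located slot None' rather than the intended 'located slot 2'.
Crash: map_offsets, line 10, TypeError.
Call chain: main -> map_offsets([7, 10, 9, 8, 4, 3, 1, 6, 2, 6], 9) (called at line 16).
First divergence: position 2 — shown 'located slot None', intended 'located slot 2'.
Intended log window:
  1: map_offsets: 10 entries, threshold 9
  2: located slot 2
  3: stage result 27
Execution walk:
  locate_pivot([7, 10, 9, 8, 4, 3, 1, 6, 2, 6], 9) -> None  [called from map_offsets, line 8]
Origin of each log line:
  1 — map_offsets, line 7
  2 — map_offsets, line 9
A correct fix: line 3: replace `data[mark]` with `data[floor]`.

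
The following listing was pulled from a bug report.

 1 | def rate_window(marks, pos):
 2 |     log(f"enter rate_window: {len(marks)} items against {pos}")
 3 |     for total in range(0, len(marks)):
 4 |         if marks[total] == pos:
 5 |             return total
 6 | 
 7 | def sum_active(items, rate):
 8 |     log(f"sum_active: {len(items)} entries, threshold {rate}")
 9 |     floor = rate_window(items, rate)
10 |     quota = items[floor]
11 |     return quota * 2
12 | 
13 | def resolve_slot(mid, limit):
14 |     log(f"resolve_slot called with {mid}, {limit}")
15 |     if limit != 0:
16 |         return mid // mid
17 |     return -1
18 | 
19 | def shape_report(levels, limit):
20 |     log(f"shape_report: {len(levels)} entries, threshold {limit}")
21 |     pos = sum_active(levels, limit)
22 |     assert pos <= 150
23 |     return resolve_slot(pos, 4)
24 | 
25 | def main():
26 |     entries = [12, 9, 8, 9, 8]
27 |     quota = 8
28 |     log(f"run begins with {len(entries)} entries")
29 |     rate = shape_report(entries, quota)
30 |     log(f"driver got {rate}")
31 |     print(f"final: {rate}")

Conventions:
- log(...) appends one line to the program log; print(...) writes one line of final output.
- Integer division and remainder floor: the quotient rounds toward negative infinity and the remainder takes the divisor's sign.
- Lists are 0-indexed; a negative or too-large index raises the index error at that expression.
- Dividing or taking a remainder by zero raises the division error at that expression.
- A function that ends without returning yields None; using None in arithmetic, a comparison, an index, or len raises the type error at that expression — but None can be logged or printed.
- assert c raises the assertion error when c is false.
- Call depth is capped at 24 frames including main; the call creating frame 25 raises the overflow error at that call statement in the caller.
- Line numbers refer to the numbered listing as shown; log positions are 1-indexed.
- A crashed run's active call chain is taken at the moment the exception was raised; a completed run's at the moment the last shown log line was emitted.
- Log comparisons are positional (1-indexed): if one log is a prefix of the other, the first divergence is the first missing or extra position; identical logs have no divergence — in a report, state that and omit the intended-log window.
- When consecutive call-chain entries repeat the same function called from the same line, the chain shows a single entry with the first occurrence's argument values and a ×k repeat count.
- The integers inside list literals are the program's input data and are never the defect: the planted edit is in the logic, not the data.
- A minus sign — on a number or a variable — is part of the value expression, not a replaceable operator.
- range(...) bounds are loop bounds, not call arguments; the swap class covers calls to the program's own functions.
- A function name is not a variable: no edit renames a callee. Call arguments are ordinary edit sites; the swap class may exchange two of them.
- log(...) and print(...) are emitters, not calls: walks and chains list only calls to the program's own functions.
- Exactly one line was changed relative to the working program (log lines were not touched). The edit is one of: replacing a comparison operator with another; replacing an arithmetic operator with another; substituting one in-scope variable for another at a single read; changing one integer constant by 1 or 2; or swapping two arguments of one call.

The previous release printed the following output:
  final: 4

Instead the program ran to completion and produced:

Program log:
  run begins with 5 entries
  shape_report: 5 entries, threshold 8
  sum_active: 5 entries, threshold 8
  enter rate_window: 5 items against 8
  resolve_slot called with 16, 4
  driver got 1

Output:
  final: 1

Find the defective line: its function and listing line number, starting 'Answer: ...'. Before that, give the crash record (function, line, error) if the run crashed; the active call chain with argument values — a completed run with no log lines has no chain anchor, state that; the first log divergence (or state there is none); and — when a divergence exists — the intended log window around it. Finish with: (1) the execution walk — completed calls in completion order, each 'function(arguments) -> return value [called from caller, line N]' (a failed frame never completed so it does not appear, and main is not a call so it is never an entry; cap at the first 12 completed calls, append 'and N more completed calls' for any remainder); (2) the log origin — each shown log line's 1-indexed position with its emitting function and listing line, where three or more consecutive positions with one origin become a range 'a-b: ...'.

Answer: the defect is in resolve_slot at line 16.
The tell: The log first diverges at position 6: the faulty run prints 'driver got 1' where the working version prints 'driver got 4'.
Call chain: main.
First divergence: position 6; shown 'driver got 1' vs intended 'driver got 4'.
Intended log window:
  4: enter rate_window: 5 items against 8
  5: resolve_slot called with 16, 4
  6: driver got 4
Execution walk:
  rate_window([12, 9, 8, 9, 8], 8) -> 2  [called from sum_active, line 9]
  sum_active([12, 9, 8, 9, 8], 8) -> 16  [called from shape_report, line 21]
  resolve_slot(16, 4) -> 1  [called from shape_report, line 23]
  shape_report([12, 9, 8, 9, 8], 8) -> 1  [called from main, line 29]
Log origins:
  1: from main, line 28
  2: from shape_report, line 20
  3: from sum_active, line 8
  4: from rate_window, line 2
  5: from resolve_slot, line 14
  6: from main, line 30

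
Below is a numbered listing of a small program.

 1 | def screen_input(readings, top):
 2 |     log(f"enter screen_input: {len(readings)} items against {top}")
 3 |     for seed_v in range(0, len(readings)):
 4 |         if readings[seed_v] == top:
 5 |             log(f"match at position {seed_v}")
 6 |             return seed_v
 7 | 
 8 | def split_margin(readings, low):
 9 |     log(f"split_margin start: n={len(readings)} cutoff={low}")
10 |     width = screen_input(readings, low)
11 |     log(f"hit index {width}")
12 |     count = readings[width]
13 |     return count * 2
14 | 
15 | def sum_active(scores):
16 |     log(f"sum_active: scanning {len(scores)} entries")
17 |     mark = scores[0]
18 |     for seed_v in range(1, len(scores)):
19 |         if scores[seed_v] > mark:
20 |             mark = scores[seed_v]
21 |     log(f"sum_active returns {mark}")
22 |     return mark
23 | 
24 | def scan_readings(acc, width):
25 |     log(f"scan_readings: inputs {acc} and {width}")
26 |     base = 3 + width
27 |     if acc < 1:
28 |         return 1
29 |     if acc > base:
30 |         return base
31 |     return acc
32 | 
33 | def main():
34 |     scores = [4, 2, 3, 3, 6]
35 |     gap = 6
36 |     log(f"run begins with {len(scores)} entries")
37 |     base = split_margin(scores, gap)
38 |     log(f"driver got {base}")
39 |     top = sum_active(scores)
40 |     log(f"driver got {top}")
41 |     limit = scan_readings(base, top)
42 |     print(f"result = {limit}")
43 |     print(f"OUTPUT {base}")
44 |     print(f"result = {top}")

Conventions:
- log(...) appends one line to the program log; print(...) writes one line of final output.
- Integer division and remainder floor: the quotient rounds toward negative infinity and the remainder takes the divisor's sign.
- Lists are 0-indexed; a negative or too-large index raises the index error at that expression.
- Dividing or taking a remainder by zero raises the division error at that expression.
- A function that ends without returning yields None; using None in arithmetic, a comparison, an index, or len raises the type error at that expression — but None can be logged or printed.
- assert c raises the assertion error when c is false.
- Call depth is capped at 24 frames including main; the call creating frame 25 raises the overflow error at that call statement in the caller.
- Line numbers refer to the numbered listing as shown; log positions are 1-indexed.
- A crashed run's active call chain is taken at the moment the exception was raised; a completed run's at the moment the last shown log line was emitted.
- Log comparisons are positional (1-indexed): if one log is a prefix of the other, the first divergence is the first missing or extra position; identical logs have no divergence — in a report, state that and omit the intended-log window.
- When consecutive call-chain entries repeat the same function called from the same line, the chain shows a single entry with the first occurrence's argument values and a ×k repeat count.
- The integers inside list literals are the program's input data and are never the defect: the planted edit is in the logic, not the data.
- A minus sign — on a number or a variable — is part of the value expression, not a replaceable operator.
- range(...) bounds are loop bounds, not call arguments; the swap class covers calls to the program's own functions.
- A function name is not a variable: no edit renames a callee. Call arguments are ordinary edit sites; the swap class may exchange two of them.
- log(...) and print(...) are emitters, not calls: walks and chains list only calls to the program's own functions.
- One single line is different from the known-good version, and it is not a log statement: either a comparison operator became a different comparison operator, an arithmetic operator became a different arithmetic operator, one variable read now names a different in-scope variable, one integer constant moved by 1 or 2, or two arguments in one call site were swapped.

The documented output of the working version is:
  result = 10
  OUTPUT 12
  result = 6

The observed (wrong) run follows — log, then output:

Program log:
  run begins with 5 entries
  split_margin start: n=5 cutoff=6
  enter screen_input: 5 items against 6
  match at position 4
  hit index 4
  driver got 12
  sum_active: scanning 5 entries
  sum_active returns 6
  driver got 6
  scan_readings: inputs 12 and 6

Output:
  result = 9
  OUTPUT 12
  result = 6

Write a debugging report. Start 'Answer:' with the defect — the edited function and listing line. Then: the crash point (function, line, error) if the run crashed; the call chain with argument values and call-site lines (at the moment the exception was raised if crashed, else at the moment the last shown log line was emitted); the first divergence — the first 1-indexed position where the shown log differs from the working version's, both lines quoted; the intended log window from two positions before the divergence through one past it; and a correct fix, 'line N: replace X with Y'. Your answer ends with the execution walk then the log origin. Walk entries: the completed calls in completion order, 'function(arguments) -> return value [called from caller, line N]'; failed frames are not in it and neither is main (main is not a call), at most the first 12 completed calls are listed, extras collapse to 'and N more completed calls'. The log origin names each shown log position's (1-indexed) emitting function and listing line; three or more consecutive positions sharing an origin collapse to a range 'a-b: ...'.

Answer: the defect is in scan_readings at line 26.
Core observation: Every logged value matches the working version; the printed result is what differs.
Call chain: main -> scan_readings(12, 6) (called at line 41).
First divergence: none (the log streams are identical).
Execution walk:
  screen_input([4, 2, 3, 3, 6], 6) -> 4  [called from split_margin, line 10]
  split_margin([4, 2, 3, 3, 6], 6) -> 12  [called from main, line 37]
  sum_active([4, 2, 3, 3, 6]) -> 6  [called from main, line 39]
  scan_readings(12, 6) -> 9  [called from main, line 41]
Log origin:
  1: emitted by main (line 36)
  2: emitted by split_margin (line 9)
  3: emitted by screen_input (line 2)
  4: emitted by screen_input (line 5)
  5: emitted by split_margin (line 11)
  6: emitted by main (line 38)
  7: emitted by sum_active (line 16)
  8: emitted by sum_active (line 21)
  9: emitted by main (line 40)
  10: emitted by scan_readings (line 25)
A correct fix: line 26: replace `3` with `4`.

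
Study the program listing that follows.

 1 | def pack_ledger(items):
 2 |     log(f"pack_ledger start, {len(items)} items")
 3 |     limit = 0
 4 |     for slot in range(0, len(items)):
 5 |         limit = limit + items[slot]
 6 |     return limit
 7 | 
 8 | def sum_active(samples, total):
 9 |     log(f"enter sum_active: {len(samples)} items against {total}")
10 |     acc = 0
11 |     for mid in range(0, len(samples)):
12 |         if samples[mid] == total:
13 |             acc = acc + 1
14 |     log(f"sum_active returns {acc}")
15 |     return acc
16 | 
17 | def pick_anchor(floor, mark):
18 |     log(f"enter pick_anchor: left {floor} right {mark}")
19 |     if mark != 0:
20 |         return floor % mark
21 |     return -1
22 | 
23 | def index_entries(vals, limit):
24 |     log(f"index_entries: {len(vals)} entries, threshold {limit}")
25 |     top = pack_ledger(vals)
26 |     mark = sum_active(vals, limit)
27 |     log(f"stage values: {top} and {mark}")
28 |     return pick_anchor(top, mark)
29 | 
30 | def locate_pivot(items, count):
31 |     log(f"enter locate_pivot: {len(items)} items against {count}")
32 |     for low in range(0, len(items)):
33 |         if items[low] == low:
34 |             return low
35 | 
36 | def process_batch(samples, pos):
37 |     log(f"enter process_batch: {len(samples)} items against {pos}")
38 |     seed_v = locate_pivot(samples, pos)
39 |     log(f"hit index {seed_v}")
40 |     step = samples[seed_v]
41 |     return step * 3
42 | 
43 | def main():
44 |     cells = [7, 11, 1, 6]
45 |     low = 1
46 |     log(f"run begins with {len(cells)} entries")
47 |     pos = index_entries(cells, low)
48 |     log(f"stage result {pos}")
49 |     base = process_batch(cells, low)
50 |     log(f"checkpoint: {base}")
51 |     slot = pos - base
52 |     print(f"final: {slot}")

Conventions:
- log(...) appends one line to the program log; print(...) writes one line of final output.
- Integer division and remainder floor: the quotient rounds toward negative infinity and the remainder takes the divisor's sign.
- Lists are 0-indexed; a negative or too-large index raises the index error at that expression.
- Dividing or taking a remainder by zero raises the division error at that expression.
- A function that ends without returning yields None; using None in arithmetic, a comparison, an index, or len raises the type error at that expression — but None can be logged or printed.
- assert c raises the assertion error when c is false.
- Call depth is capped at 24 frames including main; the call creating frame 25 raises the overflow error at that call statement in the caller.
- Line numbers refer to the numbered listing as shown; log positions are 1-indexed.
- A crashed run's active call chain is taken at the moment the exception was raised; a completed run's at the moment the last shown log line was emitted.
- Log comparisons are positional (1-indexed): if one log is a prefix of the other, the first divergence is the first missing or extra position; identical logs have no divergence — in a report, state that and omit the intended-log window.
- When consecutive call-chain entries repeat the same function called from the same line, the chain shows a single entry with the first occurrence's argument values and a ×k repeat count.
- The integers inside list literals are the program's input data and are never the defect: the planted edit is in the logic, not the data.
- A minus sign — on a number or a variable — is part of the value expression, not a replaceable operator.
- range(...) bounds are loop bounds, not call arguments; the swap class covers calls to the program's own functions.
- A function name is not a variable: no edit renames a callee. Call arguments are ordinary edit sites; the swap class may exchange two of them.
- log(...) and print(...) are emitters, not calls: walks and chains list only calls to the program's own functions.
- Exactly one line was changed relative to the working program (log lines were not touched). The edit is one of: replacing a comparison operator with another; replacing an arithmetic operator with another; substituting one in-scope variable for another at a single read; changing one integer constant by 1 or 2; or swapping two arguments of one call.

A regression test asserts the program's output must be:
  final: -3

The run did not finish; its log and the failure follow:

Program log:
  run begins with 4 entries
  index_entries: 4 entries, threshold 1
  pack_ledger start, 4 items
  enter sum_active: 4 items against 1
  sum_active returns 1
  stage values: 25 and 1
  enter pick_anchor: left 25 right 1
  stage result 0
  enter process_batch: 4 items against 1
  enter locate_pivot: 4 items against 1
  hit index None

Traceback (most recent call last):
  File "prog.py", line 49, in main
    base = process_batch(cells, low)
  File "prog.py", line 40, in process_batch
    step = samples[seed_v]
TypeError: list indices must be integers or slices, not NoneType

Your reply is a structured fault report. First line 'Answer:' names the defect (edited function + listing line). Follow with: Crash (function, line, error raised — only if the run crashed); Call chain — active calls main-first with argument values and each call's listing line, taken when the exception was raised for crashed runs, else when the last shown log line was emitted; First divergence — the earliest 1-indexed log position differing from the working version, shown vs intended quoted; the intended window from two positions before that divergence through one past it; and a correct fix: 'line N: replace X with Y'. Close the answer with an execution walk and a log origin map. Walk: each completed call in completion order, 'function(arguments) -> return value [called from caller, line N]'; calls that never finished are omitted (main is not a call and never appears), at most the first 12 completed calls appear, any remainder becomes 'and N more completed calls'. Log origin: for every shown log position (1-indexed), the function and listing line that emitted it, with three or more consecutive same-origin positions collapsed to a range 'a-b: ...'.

Answer: the defect is in locate_pivot at line 33.
The tell: Everything matches until log position 11, which reads 'hit index None' in place of 'hit index 2'.
Crash: process_batch, line 40, TypeError.
Call chain: main -> process_batch([7, 11, 1, 6], 1) (called at line 49).
First divergence: position 11 — shown 'hit index None', intended 'hit index 2'.
Intended log window:
  9: enter process_batch: 4 items against 1
  10: enter locate_pivot: 4 items against 1
  11: hit index 2
  12: checkpoint: 3
Execution walk:
  pack_ledger([7, 11, 1, 6]) -> 25  [called from index_entries, line 25]
  sum_active([7, 11, 1, 6], 1) -> 1  [called from index_entries, line 26]
  pick_anchor(25, 1) -> 0  [called from index_entries, line 28]
  index_entries([7, 11, 1, 6], 1) -> 0  [called from main, line 47]
  locate_pivot([7, 11, 1, 6], 1) -> None  [called from process_batch, line 38]
Origin of each log line:
  1 — main, line 46
  2 — index_entries, line 24
  3 — pack_ledger, line 2
  4 — sum_active, line 9
  5 — sum_active, line 14
  6 — index_entries, line 27
  7 — pick_anchor, line 18
  8 — main, line 48
  9 — process_batch, line 37
  10 — locate_pivot, line 31
  11 — process_batch, line 39
A correct fix: line 33: replace `items[low] == low` with `items[low] == count`.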